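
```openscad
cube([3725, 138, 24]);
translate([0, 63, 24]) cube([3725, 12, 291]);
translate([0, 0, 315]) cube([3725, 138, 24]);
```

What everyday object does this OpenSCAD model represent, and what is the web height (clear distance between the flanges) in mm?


An I-beam. The web height is 291 mm.

Two wide flanges with a thin centred web — an I-beam. Overall 339 mm minus two 24 mm flanges gives a web of 339 − 2·24 = 291 mm.


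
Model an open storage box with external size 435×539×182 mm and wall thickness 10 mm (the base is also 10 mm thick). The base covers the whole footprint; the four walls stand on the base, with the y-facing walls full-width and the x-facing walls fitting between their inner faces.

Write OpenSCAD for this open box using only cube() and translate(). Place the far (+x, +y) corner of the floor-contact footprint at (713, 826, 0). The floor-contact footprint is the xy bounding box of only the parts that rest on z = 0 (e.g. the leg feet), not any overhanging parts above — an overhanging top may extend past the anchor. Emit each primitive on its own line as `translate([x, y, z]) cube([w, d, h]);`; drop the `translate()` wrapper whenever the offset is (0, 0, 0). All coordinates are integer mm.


translate([278, 287, 0]) cube([435, 539, 10]);
translate([278, 287, 10]) cube([435, 10, 172]);
translate([278, 816, 10]) cube([435, 10, 172]);
translate([278, 297, 10]) cube([10, 519, 172]);
translate([703, 297, 10]) cube([10, 519, 172]);


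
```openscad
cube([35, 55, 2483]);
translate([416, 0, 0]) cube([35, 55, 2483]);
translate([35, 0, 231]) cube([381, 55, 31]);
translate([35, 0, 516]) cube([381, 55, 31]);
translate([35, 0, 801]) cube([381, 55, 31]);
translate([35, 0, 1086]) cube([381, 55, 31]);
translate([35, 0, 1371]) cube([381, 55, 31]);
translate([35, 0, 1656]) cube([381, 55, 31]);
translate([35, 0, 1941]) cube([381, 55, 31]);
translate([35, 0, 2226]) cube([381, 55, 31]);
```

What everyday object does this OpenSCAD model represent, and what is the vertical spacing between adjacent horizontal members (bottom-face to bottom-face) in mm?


A ladder. The rung spacing is 285 mm.

Two tall 35×55 posts with 8 short bars between them — a ladder. Adjacent rungs sit at z = 231 and z = 516, so the spacing is 516 − 231 = 285 mm.


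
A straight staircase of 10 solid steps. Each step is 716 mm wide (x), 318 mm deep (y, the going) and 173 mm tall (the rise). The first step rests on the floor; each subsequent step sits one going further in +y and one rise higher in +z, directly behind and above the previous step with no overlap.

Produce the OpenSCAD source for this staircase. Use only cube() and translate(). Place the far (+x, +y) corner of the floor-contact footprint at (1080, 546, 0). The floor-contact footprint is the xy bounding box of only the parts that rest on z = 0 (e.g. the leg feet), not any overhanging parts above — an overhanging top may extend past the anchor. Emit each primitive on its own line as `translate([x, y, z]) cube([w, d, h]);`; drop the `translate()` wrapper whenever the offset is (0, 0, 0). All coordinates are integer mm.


translate([364, 228, 0]) cube([716, 318, 173]);
translate([364, 546, 173]) cube([716, 318, 173]);
translate([364, 864, 346]) cube([716, 318, 173]);
translate([364, 1182, 519]) cube([716, 318, 173]);
translate([364, 1500, 692]) cube([716, 318, 173]);
translate([364, 1818, 865]) cube([716, 318, 173]);
translate([364, 2136, 1038]) cube([716, 318, 173]);
translate([364, 2454, 1211]) cube([716, 318, 173]);
translate([364, 2772, 1384]) cube([716, 318, 173]);
translate([364, 3090, 1557]) cube([716, 318, 173]);


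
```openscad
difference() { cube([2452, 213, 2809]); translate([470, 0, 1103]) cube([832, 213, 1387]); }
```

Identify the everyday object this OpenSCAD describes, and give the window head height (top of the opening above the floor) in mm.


A wall with a window opening. The window head height is 2490 mm.

A wall with a rectangular opening subtracted — a window. Sill at z = 1103, opening 1387 mm tall, so the head is at 1103 + 1387 = 2490 mm.


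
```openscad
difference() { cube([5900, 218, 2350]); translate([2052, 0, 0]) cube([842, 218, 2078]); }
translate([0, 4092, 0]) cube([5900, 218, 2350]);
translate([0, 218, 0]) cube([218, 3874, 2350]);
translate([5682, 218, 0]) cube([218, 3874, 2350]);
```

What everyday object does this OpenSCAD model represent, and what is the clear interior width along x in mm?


A single room. The interior width is 5464 mm.

Four walls enclosing a rectangle with a door in the front wall — a room. Outside width 5900 minus two 218 mm walls gives 5464 mm.


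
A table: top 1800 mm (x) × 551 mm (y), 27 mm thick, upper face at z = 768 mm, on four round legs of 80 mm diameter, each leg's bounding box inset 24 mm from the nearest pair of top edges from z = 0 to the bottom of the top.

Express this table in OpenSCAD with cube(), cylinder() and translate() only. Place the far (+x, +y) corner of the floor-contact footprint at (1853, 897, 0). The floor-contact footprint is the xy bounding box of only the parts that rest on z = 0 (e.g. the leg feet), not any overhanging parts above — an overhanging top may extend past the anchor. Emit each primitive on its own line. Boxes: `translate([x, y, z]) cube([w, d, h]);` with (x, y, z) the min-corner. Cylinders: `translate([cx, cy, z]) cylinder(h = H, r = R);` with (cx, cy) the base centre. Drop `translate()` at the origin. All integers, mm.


translate([77, 370, 741]) cube([1800, 551, 27]);
translate([141, 434, 0]) cylinder(h = 741, r = 40);
translate([1813, 434, 0]) cylinder(h = 741, r = 40);
translate([141, 857, 0]) cylinder(h = 741, r = 40);
translate([1813, 857, 0]) cylinder(h = 741, r = 40);


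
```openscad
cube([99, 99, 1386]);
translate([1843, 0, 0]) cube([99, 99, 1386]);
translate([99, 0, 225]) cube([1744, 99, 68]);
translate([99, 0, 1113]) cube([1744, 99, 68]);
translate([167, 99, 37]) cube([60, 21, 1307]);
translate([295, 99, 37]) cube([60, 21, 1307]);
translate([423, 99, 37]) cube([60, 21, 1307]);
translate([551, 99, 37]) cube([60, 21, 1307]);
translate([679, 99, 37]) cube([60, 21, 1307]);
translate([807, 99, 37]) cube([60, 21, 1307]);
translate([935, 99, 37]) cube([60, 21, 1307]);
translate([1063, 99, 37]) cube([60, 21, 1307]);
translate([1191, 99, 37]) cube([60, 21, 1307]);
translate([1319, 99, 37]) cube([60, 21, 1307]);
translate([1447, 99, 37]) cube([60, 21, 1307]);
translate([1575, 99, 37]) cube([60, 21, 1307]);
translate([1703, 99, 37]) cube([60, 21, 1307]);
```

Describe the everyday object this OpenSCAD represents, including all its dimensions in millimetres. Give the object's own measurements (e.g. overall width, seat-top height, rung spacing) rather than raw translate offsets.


A fence section. Two 99×99 mm posts, 1386 mm tall, stand on the floor with a clear span of 1744 mm between their inner faces. Two horizontal rails of 99×68 mm section span the gap between the posts with their undersides at z = 225 mm and z = 1113 mm, flush with the posts' −y face. 13 pickets, each 60 mm wide, 21 mm thick and 1307 mm tall, are fixed to the +y face of the rails with their bottoms at z = 37 mm, spaced across the span with a 68 mm gap after the −x post and between neighbouring pickets, with 80 mm left before the +x post.


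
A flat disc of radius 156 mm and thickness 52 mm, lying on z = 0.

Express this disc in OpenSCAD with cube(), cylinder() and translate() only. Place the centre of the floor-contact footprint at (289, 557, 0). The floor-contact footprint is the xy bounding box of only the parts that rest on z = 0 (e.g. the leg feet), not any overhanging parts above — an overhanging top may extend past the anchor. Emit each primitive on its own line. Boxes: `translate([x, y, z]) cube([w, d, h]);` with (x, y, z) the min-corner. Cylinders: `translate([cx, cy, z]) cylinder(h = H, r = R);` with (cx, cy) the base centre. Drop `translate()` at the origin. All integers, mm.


translate([289, 557, 0]) cylinder(h = 52, r = 156);


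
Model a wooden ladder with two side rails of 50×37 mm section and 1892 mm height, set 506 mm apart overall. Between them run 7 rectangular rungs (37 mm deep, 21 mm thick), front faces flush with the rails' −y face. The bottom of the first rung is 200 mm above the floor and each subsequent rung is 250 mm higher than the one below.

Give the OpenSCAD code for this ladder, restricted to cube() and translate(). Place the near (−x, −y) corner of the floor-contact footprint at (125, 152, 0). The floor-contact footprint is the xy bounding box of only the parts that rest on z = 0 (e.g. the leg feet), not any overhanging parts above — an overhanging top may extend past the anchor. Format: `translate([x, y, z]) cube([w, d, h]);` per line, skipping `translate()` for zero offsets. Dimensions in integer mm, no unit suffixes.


translate([125, 152, 0]) cube([50, 37, 1892]);
translate([581, 152, 0]) cube([50, 37, 1892]);
translate([175, 152, 200]) cube([406, 37, 21]);
translate([175, 152, 450]) cube([406, 37, 21]);
translate([175, 152, 700]) cube([406, 37, 21]);
translate([175, 152, 950]) cube([406, 37, 21]);
translate([175, 152, 1200]) cube([406, 37, 21]);
translate([175, 152, 1450]) cube([406, 37, 21]);
translate([175, 152, 1700]) cube([406, 37, 21]);


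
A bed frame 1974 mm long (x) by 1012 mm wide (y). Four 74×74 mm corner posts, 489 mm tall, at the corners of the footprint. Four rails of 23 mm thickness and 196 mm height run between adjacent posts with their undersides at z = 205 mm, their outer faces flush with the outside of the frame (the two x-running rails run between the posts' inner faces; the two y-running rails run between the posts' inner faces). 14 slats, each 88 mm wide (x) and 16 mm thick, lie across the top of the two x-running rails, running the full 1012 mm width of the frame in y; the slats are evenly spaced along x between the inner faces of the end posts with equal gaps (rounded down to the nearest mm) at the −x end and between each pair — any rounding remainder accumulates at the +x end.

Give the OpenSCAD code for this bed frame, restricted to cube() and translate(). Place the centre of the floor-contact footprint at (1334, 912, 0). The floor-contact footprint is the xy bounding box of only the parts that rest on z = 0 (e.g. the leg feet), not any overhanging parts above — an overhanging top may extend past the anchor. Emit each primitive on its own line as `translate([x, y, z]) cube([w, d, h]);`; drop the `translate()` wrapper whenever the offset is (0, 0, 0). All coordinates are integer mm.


translate([347, 406, 0]) cube([74, 74, 489]);
translate([347, 1344, 0]) cube([74, 74, 489]);
translate([2247, 406, 0]) cube([74, 74, 489]);
translate([2247, 1344, 0]) cube([74, 74, 489]);
translate([421, 406, 205]) cube([1826, 23, 196]);
translate([421, 1395, 205]) cube([1826, 23, 196]);
translate([347, 480, 205]) cube([23, 864, 196]);
translate([2298, 480, 205]) cube([23, 864, 196]);
translate([460, 406, 401]) cube([88, 1012, 16]);
translate([587, 406, 401]) cube([88, 1012, 16]);
translate([714, 406, 401]) cube([88, 1012, 16]);
translate([841, 406, 401]) cube([88, 1012, 16]);
translate([968, 406, 401]) cube([88, 1012, 16]);
translate([1095, 406, 401]) cube([88, 1012, 16]);
translate([1222, 406, 401]) cube([88, 1012, 16]);
translate([1349, 406, 401]) cube([88, 1012, 16]);
translate([1476, 406, 401]) cube([88, 1012, 16]);
translate([1603, 406, 401]) cube([88, 1012, 16]);
translate([1730, 406, 401]) cube([88, 1012, 16]);
translate([1857, 406, 401]) cube([88, 1012, 16]);
translate([1984, 406, 401]) cube([88, 1012, 16]);
translate([2111, 406, 401]) cube([88, 1012, 16]);


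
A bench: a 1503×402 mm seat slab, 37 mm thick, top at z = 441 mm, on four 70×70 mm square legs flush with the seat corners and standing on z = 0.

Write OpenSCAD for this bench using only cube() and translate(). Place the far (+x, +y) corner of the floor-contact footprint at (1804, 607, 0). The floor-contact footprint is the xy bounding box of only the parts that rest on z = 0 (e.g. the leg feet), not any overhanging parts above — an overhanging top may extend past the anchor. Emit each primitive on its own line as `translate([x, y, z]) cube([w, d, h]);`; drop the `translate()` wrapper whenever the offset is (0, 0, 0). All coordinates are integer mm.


// leg_h = 441 − 37 = 404
translate([301, 205, 404]) cube([1503, 402, 37]);
translate([301, 205, 0]) cube([70, 70, 404]);
translate([301, 537, 0]) cube([70, 70, 404]);
translate([1734, 205, 0]) cube([70, 70, 404]);
translate([1734, 537, 0]) cube([70, 70, 404]);


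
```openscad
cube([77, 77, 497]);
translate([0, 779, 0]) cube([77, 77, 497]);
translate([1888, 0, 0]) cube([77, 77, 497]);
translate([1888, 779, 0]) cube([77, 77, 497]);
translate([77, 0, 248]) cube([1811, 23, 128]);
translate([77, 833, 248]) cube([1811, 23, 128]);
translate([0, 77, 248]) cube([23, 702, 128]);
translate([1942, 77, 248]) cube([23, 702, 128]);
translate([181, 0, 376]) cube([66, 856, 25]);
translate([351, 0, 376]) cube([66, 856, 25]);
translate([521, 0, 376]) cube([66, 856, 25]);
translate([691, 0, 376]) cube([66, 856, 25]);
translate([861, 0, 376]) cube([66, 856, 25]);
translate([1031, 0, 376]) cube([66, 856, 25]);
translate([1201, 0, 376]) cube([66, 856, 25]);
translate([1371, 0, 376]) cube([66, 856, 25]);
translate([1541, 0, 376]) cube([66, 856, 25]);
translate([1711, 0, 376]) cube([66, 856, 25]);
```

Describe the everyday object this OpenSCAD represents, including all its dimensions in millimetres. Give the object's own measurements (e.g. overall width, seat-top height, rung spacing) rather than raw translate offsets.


A bed frame 1965 mm long (x) by 856 mm wide (y). Four 77×77 mm corner posts, 497 mm tall, at the corners of the footprint. Four rails of 23 mm thickness and 128 mm height run between adjacent posts with their undersides at z = 248 mm, their outer faces flush with the outside of the frame (the two x-running rails run between the posts' inner faces; the two y-running rails run between the posts' inner faces). 10 slats, each 66 mm wide (x) and 25 mm thick, lie across the top of the two x-running rails, running the full 856 mm width of the frame in y; along x they sit between the end posts with a 104 mm gap after the −x posts and between neighbouring slats, leaving 111 mm before the +x posts.


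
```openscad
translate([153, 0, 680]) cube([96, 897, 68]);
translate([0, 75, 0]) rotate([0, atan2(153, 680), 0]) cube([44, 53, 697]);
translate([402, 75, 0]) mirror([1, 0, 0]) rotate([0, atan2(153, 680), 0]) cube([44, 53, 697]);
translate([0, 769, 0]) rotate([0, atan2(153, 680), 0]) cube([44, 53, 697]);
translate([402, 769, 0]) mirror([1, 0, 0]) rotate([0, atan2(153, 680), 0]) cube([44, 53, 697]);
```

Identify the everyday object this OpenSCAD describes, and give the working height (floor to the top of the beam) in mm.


A sawhorse. The overall height is 748 mm.

A beam across two mirrored pairs of raked legs — a sawhorse. The beam's underside is at z = 680 (matching the legs' vertical rise in atan2(153, 680)) and the beam is 68 mm tall, so its top is at 680 + 68 = 748 mm. The raked legs top out at the beam's underside, so that is the highest point.


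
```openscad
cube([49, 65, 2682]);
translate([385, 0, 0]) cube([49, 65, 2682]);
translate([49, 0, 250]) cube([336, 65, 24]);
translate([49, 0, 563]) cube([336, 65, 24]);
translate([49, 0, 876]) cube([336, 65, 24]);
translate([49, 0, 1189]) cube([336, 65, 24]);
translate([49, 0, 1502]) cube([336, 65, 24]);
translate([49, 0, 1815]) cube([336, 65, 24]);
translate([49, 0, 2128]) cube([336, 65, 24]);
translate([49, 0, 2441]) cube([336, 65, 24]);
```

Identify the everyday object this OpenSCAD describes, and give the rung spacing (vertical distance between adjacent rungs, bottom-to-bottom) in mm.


A ladder. The rung spacing is 313 mm.

Two tall 49×65 posts with 8 short bars between them — a ladder. Adjacent rungs sit at z = 250 and z = 563, so the spacing is 563 − 250 = 313 mm.


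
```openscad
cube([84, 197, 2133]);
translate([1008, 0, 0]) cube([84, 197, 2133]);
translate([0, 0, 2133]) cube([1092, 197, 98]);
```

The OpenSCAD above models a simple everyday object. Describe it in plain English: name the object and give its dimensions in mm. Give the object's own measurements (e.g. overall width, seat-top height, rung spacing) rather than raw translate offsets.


A door frame. The clear opening is 924 mm wide and 2133 mm high. Two 84 mm wide jambs, 197 mm deep, stand either side of the opening from the floor to the top of the opening. A 98 mm thick head sits across the top of both jambs, spanning the full outside width of the frame.


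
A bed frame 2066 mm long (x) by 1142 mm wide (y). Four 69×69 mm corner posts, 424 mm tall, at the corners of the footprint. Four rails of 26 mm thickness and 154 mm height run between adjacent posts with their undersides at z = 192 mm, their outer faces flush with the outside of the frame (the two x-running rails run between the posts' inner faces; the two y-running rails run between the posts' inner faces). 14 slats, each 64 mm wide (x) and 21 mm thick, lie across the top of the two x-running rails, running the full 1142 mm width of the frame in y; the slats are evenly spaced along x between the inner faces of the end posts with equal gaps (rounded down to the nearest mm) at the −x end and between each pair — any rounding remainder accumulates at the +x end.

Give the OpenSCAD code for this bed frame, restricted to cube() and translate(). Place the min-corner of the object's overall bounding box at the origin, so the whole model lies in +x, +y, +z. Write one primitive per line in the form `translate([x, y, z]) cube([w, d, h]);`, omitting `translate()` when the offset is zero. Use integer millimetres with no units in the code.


// slat z = rail_z + rail_h = 192 + 154 = 346
// slat gap = ⌊(1928 − 14·64) / 15⌋ = 68
cube([69, 69, 424]);
translate([0, 1073, 0]) cube([69, 69, 424]);
translate([1997, 0, 0]) cube([69, 69, 424]);
translate([1997, 1073, 0]) cube([69, 69, 424]);
translate([69, 0, 192]) cube([1928, 26, 154]);
translate([69, 1116, 192]) cube([1928, 26, 154]);
translate([0, 69, 192]) cube([26, 1004, 154]);
translate([2040, 69, 192]) cube([26, 1004, 154]);
translate([137, 0, 346]) cube([64, 1142, 21]);
translate([269, 0, 346]) cube([64, 1142, 21]);
translate([401, 0, 346]) cube([64, 1142, 21]);
translate([533, 0, 346]) cube([64, 1142, 21]);
translate([665, 0, 346]) cube([64, 1142, 21]);
translate([797, 0, 346]) cube([64, 1142, 21]);
translate([929, 0, 346]) cube([64, 1142, 21]);
translate([1061, 0, 346]) cube([64, 1142, 21]);
translate([1193, 0, 346]) cube([64, 1142, 21]);
translate([1325, 0, 346]) cube([64, 1142, 21]);
translate([1457, 0, 346]) cube([64, 1142, 21]);
translate([1589, 0, 346]) cube([64, 1142, 21]);
translate([1721, 0, 346]) cube([64, 1142, 21]);
translate([1853, 0, 346]) cube([64, 1142, 21]);


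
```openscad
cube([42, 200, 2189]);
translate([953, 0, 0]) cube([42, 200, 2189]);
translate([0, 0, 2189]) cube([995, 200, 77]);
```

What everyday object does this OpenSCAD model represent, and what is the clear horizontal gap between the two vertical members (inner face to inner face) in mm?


A door frame. The clear opening width is 911 mm.

Two 2189 mm tall posts with a header on top — a door frame. The left jamb is 42 mm wide at x = 0; the right jamb starts at x = 953. The clear opening is 953 − 42 = 911 mm.


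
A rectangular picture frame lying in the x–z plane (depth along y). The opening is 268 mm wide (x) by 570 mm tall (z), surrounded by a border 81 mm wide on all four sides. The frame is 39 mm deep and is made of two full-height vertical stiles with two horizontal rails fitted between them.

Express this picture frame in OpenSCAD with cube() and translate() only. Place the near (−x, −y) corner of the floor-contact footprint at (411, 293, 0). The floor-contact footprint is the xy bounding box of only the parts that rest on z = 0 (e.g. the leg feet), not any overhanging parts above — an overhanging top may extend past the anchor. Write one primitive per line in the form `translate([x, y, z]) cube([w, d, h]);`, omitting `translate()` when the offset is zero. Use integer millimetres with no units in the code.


translate([411, 293, 0]) cube([81, 39, 732]);
translate([760, 293, 0]) cube([81, 39, 732]);
translate([492, 293, 0]) cube([268, 39, 81]);
translate([492, 293, 651]) cube([268, 39, 81]);


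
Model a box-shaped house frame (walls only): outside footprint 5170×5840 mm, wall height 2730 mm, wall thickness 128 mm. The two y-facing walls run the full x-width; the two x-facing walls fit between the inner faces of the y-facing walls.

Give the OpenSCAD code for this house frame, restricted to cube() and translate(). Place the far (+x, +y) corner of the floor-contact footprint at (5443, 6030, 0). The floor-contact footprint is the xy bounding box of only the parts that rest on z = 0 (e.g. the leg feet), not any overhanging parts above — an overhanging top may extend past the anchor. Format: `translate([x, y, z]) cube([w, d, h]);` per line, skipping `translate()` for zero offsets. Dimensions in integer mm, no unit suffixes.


translate([273, 190, 0]) cube([5170, 128, 2730]);
translate([273, 5902, 0]) cube([5170, 128, 2730]);
translate([273, 318, 0]) cube([128, 5584, 2730]);
translate([5315, 318, 0]) cube([128, 5584, 2730]);


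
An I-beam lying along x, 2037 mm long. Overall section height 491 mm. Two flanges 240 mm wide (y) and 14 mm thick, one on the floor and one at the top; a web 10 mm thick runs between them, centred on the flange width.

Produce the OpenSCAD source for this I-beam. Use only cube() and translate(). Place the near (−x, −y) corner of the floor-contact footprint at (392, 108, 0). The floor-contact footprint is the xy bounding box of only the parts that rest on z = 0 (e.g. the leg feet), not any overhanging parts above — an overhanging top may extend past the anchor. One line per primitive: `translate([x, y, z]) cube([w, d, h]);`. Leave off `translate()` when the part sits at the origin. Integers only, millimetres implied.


translate([392, 108, 0]) cube([2037, 240, 14]);
translate([392, 223, 14]) cube([2037, 10, 463]);
translate([392, 108, 477]) cube([2037, 240, 14]);


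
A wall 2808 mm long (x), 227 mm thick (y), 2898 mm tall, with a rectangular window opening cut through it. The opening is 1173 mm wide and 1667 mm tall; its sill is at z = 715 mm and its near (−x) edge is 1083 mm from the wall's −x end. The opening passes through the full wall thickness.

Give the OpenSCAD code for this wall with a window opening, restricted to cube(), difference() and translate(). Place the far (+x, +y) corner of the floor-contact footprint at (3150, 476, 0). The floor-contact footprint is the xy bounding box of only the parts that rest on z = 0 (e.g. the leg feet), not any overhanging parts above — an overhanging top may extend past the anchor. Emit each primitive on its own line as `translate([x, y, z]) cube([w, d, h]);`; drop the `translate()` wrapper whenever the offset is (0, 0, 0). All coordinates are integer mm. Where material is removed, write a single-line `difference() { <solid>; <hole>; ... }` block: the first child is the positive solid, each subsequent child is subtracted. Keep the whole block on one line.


difference() { translate([342, 249, 0]) cube([2808, 227, 2898]); translate([1425, 249, 715]) cube([1173, 227, 1667]); }


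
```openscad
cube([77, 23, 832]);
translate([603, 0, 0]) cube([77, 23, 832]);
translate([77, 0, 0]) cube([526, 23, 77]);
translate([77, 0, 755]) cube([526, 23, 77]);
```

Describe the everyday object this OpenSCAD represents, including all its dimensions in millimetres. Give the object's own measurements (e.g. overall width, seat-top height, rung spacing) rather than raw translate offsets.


A rectangular picture frame lying in the x–z plane (depth along y). The opening is 526 mm wide (x) by 678 mm tall (z), surrounded by a border 77 mm wide on all four sides. The frame is 23 mm deep and is made of two full-height vertical stiles with two horizontal rails fitted between them.


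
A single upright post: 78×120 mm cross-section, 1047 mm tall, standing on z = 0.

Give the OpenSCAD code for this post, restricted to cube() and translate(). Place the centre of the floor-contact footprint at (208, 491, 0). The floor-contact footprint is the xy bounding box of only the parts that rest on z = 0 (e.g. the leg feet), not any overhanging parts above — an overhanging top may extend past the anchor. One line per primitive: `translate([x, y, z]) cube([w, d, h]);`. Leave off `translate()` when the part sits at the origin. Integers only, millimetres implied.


translate([169, 431, 0]) cube([78, 120, 1047]);


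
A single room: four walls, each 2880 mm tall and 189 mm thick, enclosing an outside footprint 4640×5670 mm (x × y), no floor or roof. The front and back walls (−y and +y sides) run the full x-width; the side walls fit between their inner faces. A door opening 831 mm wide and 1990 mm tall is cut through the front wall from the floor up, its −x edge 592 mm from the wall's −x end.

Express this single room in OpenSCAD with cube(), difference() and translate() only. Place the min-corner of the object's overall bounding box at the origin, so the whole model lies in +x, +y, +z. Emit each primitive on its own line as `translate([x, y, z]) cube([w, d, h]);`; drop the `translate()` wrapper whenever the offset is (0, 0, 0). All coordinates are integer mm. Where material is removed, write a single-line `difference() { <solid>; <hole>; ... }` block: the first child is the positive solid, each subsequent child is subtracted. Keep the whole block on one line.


difference() { cube([4640, 189, 2880]); translate([592, 0, 0]) cube([831, 189, 1990]); }
translate([0, 5481, 0]) cube([4640, 189, 2880]);
translate([0, 189, 0]) cube([189, 5292, 2880]);
translate([4451, 189, 0]) cube([189, 5292, 2880]);


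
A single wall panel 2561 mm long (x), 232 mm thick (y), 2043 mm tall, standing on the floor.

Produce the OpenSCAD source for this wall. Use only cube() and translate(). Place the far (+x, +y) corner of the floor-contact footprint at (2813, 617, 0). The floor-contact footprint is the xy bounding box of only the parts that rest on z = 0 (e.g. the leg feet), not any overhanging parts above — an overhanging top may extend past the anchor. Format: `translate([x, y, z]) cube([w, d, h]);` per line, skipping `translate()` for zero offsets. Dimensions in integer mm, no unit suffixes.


translate([252, 385, 0]) cube([2561, 232, 2043]);


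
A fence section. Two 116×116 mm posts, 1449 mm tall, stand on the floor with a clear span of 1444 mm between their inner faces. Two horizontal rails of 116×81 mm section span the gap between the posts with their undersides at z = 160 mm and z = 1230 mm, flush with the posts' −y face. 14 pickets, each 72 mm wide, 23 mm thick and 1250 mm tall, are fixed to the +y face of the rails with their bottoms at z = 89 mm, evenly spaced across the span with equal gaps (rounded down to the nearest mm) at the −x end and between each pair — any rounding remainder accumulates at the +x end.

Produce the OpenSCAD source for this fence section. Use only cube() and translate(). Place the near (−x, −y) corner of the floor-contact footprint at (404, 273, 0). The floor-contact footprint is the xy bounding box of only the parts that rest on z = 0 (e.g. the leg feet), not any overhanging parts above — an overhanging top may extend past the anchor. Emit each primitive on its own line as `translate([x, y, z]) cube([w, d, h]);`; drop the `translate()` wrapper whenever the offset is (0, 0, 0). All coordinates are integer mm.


translate([404, 273, 0]) cube([116, 116, 1449]);
translate([1964, 273, 0]) cube([116, 116, 1449]);
translate([520, 273, 160]) cube([1444, 116, 81]);
translate([520, 273, 1230]) cube([1444, 116, 81]);
translate([549, 389, 89]) cube([72, 23, 1250]);
translate([650, 389, 89]) cube([72, 23, 1250]);
translate([751, 389, 89]) cube([72, 23, 1250]);
translate([852, 389, 89]) cube([72, 23, 1250]);
translate([953, 389, 89]) cube([72, 23, 1250]);
translate([1054, 389, 89]) cube([72, 23, 1250]);
translate([1155, 389, 89]) cube([72, 23, 1250]);
translate([1256, 389, 89]) cube([72, 23, 1250]);
translate([1357, 389, 89]) cube([72, 23, 1250]);
translate([1458, 389, 89]) cube([72, 23, 1250]);
translate([1559, 389, 89]) cube([72, 23, 1250]);
translate([1660, 389, 89]) cube([72, 23, 1250]);
translate([1761, 389, 89]) cube([72, 23, 1250]);
translate([1862, 389, 89]) cube([72, 23, 1250]);


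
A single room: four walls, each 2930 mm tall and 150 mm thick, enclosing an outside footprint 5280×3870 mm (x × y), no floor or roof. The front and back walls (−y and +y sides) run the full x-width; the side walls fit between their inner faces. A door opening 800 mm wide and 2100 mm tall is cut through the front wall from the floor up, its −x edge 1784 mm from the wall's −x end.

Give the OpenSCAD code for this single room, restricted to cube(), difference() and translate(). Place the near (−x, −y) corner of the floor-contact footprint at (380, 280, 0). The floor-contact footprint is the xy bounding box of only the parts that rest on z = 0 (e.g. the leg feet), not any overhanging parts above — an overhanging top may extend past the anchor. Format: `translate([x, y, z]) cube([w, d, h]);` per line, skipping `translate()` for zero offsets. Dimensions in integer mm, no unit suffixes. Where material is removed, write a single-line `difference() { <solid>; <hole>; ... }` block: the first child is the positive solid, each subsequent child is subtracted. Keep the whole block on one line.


difference() { translate([380, 280, 0]) cube([5280, 150, 2930]); translate([2164, 280, 0]) cube([800, 150, 2100]); }
translate([380, 4000, 0]) cube([5280, 150, 2930]);
translate([380, 430, 0]) cube([150, 3570, 2930]);
translate([5510, 430, 0]) cube([150, 3570, 2930]);


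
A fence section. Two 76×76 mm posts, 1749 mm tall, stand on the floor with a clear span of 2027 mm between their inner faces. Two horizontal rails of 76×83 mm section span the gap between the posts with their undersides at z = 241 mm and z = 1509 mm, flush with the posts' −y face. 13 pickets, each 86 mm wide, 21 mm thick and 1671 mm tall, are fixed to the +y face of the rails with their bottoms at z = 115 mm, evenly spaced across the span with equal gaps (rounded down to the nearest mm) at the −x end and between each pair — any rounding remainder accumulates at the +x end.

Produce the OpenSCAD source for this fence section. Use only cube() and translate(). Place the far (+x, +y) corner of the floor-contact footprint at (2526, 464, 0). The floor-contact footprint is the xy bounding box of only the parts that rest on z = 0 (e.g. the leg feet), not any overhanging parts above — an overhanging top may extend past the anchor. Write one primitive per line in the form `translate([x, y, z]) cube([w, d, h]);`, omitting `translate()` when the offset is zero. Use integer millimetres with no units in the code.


translate([347, 388, 0]) cube([76, 76, 1749]);
translate([2450, 388, 0]) cube([76, 76, 1749]);
translate([423, 388, 241]) cube([2027, 76, 83]);
translate([423, 388, 1509]) cube([2027, 76, 83]);
translate([487, 464, 115]) cube([86, 21, 1671]);
translate([637, 464, 115]) cube([86, 21, 1671]);
translate([787, 464, 115]) cube([86, 21, 1671]);
translate([937, 464, 115]) cube([86, 21, 1671]);
translate([1087, 464, 115]) cube([86, 21, 1671]);
translate([1237, 464, 115]) cube([86, 21, 1671]);
translate([1387, 464, 115]) cube([86, 21, 1671]);
translate([1537, 464, 115]) cube([86, 21, 1671]);
translate([1687, 464, 115]) cube([86, 21, 1671]);
translate([1837, 464, 115]) cube([86, 21, 1671]);
translate([1987, 464, 115]) cube([86, 21, 1671]);
translate([2137, 464, 115]) cube([86, 21, 1671]);
translate([2287, 464, 115]) cube([86, 21, 1671]);


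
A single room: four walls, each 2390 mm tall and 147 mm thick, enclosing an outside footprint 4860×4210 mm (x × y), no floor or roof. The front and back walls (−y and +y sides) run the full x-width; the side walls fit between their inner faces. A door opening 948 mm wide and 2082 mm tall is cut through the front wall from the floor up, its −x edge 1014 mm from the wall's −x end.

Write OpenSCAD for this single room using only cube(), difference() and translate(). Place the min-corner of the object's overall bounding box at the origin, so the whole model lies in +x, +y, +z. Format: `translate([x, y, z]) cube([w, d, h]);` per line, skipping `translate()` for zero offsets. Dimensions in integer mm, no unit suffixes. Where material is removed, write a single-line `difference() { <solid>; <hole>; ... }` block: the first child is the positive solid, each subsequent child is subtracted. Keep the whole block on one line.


difference() { cube([4860, 147, 2390]); translate([1014, 0, 0]) cube([948, 147, 2082]); }
translate([0, 4063, 0]) cube([4860, 147, 2390]);
translate([0, 147, 0]) cube([147, 3916, 2390]);
translate([4713, 147, 0]) cube([147, 3916, 2390]);


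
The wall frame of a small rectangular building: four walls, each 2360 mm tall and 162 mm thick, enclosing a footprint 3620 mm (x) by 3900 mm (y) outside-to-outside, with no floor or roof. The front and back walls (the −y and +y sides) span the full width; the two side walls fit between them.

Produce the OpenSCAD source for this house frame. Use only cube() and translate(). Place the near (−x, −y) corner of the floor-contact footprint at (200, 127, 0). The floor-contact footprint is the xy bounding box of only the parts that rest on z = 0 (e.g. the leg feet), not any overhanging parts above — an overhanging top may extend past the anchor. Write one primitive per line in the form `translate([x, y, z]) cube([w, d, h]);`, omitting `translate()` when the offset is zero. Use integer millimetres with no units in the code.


translate([200, 127, 0]) cube([3620, 162, 2360]);
translate([200, 3865, 0]) cube([3620, 162, 2360]);
translate([200, 289, 0]) cube([162, 3576, 2360]);
translate([3658, 289, 0]) cube([162, 3576, 2360]);


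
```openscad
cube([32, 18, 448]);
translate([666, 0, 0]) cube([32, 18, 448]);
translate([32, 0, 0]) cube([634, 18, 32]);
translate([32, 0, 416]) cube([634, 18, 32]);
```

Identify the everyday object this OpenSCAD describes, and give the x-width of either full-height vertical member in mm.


A picture frame. The border width is 32 mm.

Four thin pieces enclosing a rectangular opening — a picture frame. The two full-height stiles are 448 mm tall; the top rail sits at z = 416 and is 32 mm tall, so the border above the opening is 448 − 416 = 32 mm, matching the stile x-width.


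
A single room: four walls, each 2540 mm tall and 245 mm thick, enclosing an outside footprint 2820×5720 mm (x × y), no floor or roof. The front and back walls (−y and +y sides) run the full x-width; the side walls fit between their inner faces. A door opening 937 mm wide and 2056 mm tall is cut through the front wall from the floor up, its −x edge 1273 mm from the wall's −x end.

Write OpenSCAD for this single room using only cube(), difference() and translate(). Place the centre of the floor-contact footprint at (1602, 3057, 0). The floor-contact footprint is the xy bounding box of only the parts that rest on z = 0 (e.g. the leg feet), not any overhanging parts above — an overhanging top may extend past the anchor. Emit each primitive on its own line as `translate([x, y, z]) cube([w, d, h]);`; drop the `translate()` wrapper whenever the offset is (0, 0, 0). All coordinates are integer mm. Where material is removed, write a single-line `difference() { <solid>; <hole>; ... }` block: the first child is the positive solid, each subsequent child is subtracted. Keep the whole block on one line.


difference() { translate([192, 197, 0]) cube([2820, 245, 2540]); translate([1465, 197, 0]) cube([937, 245, 2056]); }
translate([192, 5672, 0]) cube([2820, 245, 2540]);
translate([192, 442, 0]) cube([245, 5230, 2540]);
translate([2767, 442, 0]) cube([245, 5230, 2540]);


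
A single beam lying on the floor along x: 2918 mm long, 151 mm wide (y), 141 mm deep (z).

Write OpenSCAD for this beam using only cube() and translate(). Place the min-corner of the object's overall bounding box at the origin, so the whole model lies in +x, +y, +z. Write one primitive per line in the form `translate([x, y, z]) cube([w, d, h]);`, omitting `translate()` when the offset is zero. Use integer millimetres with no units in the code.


cube([2918, 151, 141]);


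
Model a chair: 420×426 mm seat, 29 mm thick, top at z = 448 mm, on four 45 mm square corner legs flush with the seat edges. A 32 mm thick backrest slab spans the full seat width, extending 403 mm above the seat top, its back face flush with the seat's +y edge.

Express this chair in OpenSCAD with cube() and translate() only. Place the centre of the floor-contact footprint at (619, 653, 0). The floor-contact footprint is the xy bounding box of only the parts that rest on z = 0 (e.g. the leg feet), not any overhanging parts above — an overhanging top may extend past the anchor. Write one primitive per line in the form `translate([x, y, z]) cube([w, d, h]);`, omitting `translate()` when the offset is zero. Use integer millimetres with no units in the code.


translate([409, 440, 419]) cube([420, 426, 29]);
translate([409, 440, 0]) cube([45, 45, 419]);
translate([784, 440, 0]) cube([45, 45, 419]);
translate([409, 821, 0]) cube([45, 45, 419]);
translate([784, 821, 0]) cube([45, 45, 419]);
translate([409, 834, 448]) cube([420, 32, 403]);


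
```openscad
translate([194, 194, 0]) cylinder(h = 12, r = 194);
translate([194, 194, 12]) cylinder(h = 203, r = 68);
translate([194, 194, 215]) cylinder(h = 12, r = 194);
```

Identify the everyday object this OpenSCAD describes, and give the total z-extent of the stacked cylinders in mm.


A spool. The overall height is 227 mm.

Three coaxial cylinders, large–small–large — a spool. Two 12 mm flanges and a 203 mm core give 12 + 203 + 12 = 227 mm.


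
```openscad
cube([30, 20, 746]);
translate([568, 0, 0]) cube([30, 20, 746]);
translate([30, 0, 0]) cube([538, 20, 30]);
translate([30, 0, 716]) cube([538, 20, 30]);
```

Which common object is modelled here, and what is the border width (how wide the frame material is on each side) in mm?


A picture frame. The border width is 30 mm.

Four thin pieces enclosing a rectangular opening — a picture frame. The two full-height stiles are 746 mm tall; the top rail sits at z = 716 and is 30 mm tall, so the border above the opening is 746 − 716 = 30 mm, matching the stile x-width.


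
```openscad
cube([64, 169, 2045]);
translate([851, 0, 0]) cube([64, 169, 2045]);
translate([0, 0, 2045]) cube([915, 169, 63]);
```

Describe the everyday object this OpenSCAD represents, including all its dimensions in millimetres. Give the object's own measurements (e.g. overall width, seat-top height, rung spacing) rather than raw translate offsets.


A door frame. The clear opening is 787 mm wide and 2045 mm high. Two 64 mm wide jambs, 169 mm deep, stand either side of the opening from the floor to the top of the opening. A 63 mm thick head sits across the top of both jambs, spanning the full outside width of the frame.


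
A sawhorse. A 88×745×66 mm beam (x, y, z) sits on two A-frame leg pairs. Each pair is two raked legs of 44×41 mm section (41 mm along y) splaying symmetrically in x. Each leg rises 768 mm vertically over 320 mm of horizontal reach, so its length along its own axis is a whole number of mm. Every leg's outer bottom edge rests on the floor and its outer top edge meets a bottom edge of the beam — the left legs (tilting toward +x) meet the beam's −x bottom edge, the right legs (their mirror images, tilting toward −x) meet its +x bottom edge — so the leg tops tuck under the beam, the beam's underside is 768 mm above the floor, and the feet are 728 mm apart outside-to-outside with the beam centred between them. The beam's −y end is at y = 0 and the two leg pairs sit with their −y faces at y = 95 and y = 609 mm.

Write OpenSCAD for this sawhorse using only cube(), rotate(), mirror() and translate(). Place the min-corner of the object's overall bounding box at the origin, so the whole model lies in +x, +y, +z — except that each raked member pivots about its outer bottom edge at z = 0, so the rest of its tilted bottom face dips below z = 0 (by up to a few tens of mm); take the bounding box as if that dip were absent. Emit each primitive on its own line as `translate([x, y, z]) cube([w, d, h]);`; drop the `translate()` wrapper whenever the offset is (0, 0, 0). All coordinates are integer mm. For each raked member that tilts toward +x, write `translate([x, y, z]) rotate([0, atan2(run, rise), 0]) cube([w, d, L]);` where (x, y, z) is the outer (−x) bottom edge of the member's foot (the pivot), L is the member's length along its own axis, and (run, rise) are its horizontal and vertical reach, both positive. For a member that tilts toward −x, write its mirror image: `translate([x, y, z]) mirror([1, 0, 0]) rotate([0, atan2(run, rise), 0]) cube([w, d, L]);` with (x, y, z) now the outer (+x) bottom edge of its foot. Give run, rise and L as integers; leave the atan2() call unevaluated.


translate([320, 0, 768]) cube([88, 745, 66]);
translate([0, 95, 0]) rotate([0, atan2(320, 768), 0]) cube([44, 41, 832]);
translate([728, 95, 0]) mirror([1, 0, 0]) rotate([0, atan2(320, 768), 0]) cube([44, 41, 832]);
translate([0, 609, 0]) rotate([0, atan2(320, 768), 0]) cube([44, 41, 832]);
translate([728, 609, 0]) mirror([1, 0, 0]) rotate([0, atan2(320, 768), 0]) cube([44, 41, 832]);
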